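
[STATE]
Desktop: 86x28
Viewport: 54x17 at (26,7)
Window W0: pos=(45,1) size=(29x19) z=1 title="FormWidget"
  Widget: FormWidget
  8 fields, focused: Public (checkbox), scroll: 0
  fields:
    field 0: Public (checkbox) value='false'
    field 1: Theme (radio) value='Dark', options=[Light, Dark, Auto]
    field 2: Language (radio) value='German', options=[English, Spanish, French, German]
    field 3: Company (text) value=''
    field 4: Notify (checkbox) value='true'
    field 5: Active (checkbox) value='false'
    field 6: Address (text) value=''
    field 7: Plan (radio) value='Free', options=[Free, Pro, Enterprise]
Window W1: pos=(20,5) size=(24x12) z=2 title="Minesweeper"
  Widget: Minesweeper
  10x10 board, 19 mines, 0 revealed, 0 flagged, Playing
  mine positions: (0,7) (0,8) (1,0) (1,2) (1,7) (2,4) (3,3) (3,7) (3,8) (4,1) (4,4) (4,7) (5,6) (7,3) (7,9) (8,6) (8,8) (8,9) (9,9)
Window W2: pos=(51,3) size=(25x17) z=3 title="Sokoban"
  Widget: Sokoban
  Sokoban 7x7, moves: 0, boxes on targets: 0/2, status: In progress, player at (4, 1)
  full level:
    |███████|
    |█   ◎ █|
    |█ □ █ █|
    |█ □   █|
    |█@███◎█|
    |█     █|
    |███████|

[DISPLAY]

─────────────────┨ ┃  Com┃█   ◎ █                ┃    
■■■■■            ┃ ┃  Not┃█ □ █ █                ┃    
■■■■■            ┃ ┃  Act┃█ □   █                ┃    
■■■■■            ┃ ┃  Add┃█@███◎█                ┃    
■■■■■            ┃ ┃  Pla┃█     █                ┃    
■■■■■            ┃ ┃     ┃███████                ┃    
■■■■■            ┃ ┃     ┃Moves: 0  0/2          ┃    
■■■■■            ┃ ┃     ┃                       ┃    
■■■■■            ┃ ┃     ┃                       ┃    
━━━━━━━━━━━━━━━━━┛ ┃     ┃                       ┃    
                   ┃     ┃                       ┃    
                   ┃     ┃                       ┃    
                   ┗━━━━━┗━━━━━━━━━━━━━━━━━━━━━━━┛    
                                                      
                                                      
                                                      
                                                      


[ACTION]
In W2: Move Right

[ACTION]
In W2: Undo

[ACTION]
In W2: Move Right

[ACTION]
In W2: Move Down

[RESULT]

─────────────────┨ ┃  Com┃█   ◎ █                ┃    
■■■■■            ┃ ┃  Not┃█ □ █ █                ┃    
■■■■■            ┃ ┃  Act┃█ □   █                ┃    
■■■■■            ┃ ┃  Add┃█ ███◎█                ┃    
■■■■■            ┃ ┃  Pla┃█@    █                ┃    
■■■■■            ┃ ┃     ┃███████                ┃    
■■■■■            ┃ ┃     ┃Moves: 1  0/2          ┃    
■■■■■            ┃ ┃     ┃                       ┃    
■■■■■            ┃ ┃     ┃                       ┃    
━━━━━━━━━━━━━━━━━┛ ┃     ┃                       ┃    
                   ┃     ┃                       ┃    
                   ┃     ┃                       ┃    
                   ┗━━━━━┗━━━━━━━━━━━━━━━━━━━━━━━┛    
                                                      
                                                      
                                                      
                                                      


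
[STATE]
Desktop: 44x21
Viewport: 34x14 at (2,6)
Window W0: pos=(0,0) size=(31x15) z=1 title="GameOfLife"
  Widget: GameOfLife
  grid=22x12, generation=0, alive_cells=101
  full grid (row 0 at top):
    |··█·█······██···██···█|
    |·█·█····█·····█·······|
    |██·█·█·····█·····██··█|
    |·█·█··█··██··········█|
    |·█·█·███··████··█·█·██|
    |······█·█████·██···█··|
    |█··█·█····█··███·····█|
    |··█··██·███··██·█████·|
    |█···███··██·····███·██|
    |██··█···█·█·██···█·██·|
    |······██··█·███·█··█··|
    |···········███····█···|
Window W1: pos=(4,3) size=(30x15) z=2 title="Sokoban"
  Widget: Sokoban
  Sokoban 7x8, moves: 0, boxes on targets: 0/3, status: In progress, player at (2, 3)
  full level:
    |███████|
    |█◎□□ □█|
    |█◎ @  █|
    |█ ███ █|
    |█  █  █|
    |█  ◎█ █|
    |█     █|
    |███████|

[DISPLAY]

█·┃███████                     ┃  
█·┃█◎□□ □█                     ┃  
··┃█◎ @  █                     ┃  
··┃█ ███ █                     ┃  
·█┃█  █  █                     ┃  
··┃█  ◎█ █                     ┃  
█·┃█     █                     ┃  
··┃███████                     ┃  
━━┃Moves: 0  0/3               ┃  
  ┃                            ┃  
  ┃                            ┃  
  ┗━━━━━━━━━━━━━━━━━━━━━━━━━━━━┛  
                                  
                                  


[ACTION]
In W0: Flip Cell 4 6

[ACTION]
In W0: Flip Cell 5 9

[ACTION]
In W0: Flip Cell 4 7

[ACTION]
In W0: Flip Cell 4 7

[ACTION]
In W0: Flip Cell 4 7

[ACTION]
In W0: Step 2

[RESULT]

█·┃███████                     ┃  
·█┃█◎□□ □█                     ┃  
··┃█◎ @  █                     ┃  
·█┃█ ███ █                     ┃  
·█┃█  █  █                     ┃  
··┃█  ◎█ █                     ┃  
█·┃█     █                     ┃  
··┃███████                     ┃  
━━┃Moves: 0  0/3               ┃  
  ┃                            ┃  
  ┃                            ┃  
  ┗━━━━━━━━━━━━━━━━━━━━━━━━━━━━┛  
                                  
                                  


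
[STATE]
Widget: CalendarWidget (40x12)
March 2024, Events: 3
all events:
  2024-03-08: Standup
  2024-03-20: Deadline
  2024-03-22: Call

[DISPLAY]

               March 2024               
Mo Tu We Th Fr Sa Su                    
             1  2  3                    
 4  5  6  7  8*  9 10                   
11 12 13 14 15 16 17                    
18 19 20* 21 22* 23 24                  
25 26 27 28 29 30 31                    
                                        
                                        
                                        
                                        
                                        


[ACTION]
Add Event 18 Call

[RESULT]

               March 2024               
Mo Tu We Th Fr Sa Su                    
             1  2  3                    
 4  5  6  7  8*  9 10                   
11 12 13 14 15 16 17                    
18* 19 20* 21 22* 23 24                 
25 26 27 28 29 30 31                    
                                        
                                        
                                        
                                        
                                        


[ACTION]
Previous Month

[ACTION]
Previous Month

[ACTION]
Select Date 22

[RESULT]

              January 2024              
Mo Tu We Th Fr Sa Su                    
 1  2  3  4  5  6  7                    
 8  9 10 11 12 13 14                    
15 16 17 18 19 20 21                    
[22] 23 24 25 26 27 28                  
29 30 31                                
                                        
                                        
                                        
                                        
                                        


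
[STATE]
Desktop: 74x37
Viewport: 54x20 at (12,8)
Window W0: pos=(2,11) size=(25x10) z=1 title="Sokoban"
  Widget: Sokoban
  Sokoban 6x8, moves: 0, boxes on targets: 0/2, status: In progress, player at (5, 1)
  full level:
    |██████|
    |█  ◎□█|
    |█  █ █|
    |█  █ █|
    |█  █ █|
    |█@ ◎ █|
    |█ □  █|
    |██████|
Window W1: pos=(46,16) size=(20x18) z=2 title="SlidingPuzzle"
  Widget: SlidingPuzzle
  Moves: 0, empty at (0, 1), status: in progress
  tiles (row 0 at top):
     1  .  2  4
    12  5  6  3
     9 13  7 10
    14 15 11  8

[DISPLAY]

                                                      
                                                      
                                                      
━━━━━━━━━━━━━━┓                                       
              ┃                                       
──────────────┨                                       
              ┃                                       
              ┃                                       
              ┃                   ┏━━━━━━━━━━━━━━━━━━┓
              ┃                   ┃ SlidingPuzzle    ┃
              ┃                   ┠──────────────────┨
              ┃                   ┃┌────┬────┬────┬──┃
━━━━━━━━━━━━━━┛                   ┃│  1 │    │  2 │  ┃
                                  ┃├────┼────┼────┼──┃
                                  ┃│ 12 │  5 │  6 │  ┃
                                  ┃├────┼────┼────┼──┃
                                  ┃│  9 │ 13 │  7 │ 1┃
                                  ┃├────┼────┼────┼──┃
                                  ┃│ 14 │ 15 │ 11 │  ┃
                                  ┃└────┴────┴────┴──┃


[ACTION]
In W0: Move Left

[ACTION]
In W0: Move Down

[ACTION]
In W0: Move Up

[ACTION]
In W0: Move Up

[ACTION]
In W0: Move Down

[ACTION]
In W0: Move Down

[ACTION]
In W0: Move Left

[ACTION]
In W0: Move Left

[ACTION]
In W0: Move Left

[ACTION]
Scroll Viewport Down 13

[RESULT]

              ┃                   ┃ SlidingPuzzle    ┃
              ┃                   ┠──────────────────┨
              ┃                   ┃┌────┬────┬────┬──┃
━━━━━━━━━━━━━━┛                   ┃│  1 │    │  2 │  ┃
                                  ┃├────┼────┼────┼──┃
                                  ┃│ 12 │  5 │  6 │  ┃
                                  ┃├────┼────┼────┼──┃
                                  ┃│  9 │ 13 │  7 │ 1┃
                                  ┃├────┼────┼────┼──┃
                                  ┃│ 14 │ 15 │ 11 │  ┃
                                  ┃└────┴────┴────┴──┃
                                  ┃Moves: 0          ┃
                                  ┃                  ┃
                                  ┃                  ┃
                                  ┃                  ┃
                                  ┃                  ┃
                                  ┗━━━━━━━━━━━━━━━━━━┛
                                                      
                                                      
                                                      


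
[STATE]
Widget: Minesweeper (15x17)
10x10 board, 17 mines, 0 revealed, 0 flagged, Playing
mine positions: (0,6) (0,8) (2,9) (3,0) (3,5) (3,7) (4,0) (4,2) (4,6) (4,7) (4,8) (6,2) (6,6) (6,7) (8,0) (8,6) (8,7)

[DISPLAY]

■■■■■■■■■■     
■■■■■■■■■■     
■■■■■■■■■■     
■■■■■■■■■■     
■■■■■■■■■■     
■■■■■■■■■■     
■■■■■■■■■■     
■■■■■■■■■■     
■■■■■■■■■■     
■■■■■■■■■■     
               
               
               
               
               
               
               


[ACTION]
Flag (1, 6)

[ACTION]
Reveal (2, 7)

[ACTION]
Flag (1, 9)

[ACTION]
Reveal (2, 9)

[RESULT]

■■■■■■✹■✹■     
■■■■■■⚑■■⚑     
■■■■■■■1■✹     
✹■■■■✹■✹■■     
✹■✹■■■✹✹✹■     
■■■■■■■■■■     
■■✹■■■✹✹■■     
■■■■■■■■■■     
✹■■■■■✹✹■■     
■■■■■■■■■■     
               
               
               
               
               
               
               


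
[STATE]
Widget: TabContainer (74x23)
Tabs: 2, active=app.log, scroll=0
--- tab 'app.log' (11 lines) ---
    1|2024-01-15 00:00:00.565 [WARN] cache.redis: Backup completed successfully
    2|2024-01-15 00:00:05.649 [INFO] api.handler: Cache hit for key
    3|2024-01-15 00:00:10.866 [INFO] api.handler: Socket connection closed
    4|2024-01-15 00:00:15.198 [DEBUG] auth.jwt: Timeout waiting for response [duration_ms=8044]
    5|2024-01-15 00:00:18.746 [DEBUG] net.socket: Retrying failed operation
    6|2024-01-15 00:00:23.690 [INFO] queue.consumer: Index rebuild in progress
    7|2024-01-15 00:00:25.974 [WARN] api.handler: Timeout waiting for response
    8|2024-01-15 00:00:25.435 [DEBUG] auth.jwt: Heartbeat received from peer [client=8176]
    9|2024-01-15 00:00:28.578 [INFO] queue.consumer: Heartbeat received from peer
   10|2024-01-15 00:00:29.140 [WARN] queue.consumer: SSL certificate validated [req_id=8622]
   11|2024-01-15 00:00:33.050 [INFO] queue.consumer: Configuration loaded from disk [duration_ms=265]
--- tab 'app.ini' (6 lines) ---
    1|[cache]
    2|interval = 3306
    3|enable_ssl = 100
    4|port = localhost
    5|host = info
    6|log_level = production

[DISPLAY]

[app.log]│ app.ini                                                        
──────────────────────────────────────────────────────────────────────────
2024-01-15 00:00:00.565 [WARN] cache.redis: Backup completed successfully 
2024-01-15 00:00:05.649 [INFO] api.handler: Cache hit for key             
2024-01-15 00:00:10.866 [INFO] api.handler: Socket connection closed      
2024-01-15 00:00:15.198 [DEBUG] auth.jwt: Timeout waiting for response [du
2024-01-15 00:00:18.746 [DEBUG] net.socket: Retrying failed operation     
2024-01-15 00:00:23.690 [INFO] queue.consumer: Index rebuild in progress  
2024-01-15 00:00:25.974 [WARN] api.handler: Timeout waiting for response  
2024-01-15 00:00:25.435 [DEBUG] auth.jwt: Heartbeat received from peer [cl
2024-01-15 00:00:28.578 [INFO] queue.consumer: Heartbeat received from pee
2024-01-15 00:00:29.140 [WARN] queue.consumer: SSL certificate validated [
2024-01-15 00:00:33.050 [INFO] queue.consumer: Configuration loaded from d
                                                                          
                                                                          
                                                                          
                                                                          
                                                                          
                                                                          
                                                                          
                                                                          
                                                                          
                                                                          


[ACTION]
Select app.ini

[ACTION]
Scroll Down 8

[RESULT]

 app.log │[app.ini]                                                       
──────────────────────────────────────────────────────────────────────────
log_level = production                                                    
                                                                          
                                                                          
                                                                          
                                                                          
                                                                          
                                                                          
                                                                          
                                                                          
                                                                          
                                                                          
                                                                          
                                                                          
                                                                          
                                                                          
                                                                          
                                                                          
                                                                          
                                                                          
                                                                          
                                                                          


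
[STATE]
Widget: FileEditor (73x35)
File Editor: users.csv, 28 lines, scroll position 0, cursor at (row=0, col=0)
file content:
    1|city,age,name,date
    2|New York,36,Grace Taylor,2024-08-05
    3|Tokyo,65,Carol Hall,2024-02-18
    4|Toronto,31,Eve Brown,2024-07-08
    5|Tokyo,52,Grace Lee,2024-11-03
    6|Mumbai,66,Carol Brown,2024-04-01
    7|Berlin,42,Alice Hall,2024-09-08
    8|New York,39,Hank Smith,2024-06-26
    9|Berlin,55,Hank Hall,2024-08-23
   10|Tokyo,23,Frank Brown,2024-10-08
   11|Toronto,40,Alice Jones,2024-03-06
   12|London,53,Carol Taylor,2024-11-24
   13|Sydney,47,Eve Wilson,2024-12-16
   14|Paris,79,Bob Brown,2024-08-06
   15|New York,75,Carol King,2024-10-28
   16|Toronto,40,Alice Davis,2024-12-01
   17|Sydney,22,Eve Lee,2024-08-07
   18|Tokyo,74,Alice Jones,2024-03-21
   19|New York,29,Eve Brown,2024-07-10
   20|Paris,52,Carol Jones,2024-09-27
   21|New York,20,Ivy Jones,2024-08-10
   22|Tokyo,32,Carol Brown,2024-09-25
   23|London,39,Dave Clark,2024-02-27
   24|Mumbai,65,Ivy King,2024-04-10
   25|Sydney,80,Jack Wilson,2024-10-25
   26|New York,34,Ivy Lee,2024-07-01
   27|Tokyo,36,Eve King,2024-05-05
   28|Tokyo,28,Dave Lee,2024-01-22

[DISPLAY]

█ity,age,name,date                                                      ▲
New York,36,Grace Taylor,2024-08-05                                     █
Tokyo,65,Carol Hall,2024-02-18                                          ░
Toronto,31,Eve Brown,2024-07-08                                         ░
Tokyo,52,Grace Lee,2024-11-03                                           ░
Mumbai,66,Carol Brown,2024-04-01                                        ░
Berlin,42,Alice Hall,2024-09-08                                         ░
New York,39,Hank Smith,2024-06-26                                       ░
Berlin,55,Hank Hall,2024-08-23                                          ░
Tokyo,23,Frank Brown,2024-10-08                                         ░
Toronto,40,Alice Jones,2024-03-06                                       ░
London,53,Carol Taylor,2024-11-24                                       ░
Sydney,47,Eve Wilson,2024-12-16                                         ░
Paris,79,Bob Brown,2024-08-06                                           ░
New York,75,Carol King,2024-10-28                                       ░
Toronto,40,Alice Davis,2024-12-01                                       ░
Sydney,22,Eve Lee,2024-08-07                                            ░
Tokyo,74,Alice Jones,2024-03-21                                         ░
New York,29,Eve Brown,2024-07-10                                        ░
Paris,52,Carol Jones,2024-09-27                                         ░
New York,20,Ivy Jones,2024-08-10                                        ░
Tokyo,32,Carol Brown,2024-09-25                                         ░
London,39,Dave Clark,2024-02-27                                         ░
Mumbai,65,Ivy King,2024-04-10                                           ░
Sydney,80,Jack Wilson,2024-10-25                                        ░
New York,34,Ivy Lee,2024-07-01                                          ░
Tokyo,36,Eve King,2024-05-05                                            ░
Tokyo,28,Dave Lee,2024-01-22                                            ░
                                                                        ░
                                                                        ░
                                                                        ░
                                                                        ░
                                                                        ░
                                                                        ░
                                                                        ▼


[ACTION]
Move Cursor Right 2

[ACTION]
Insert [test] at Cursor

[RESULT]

citest█y,age,name,date                                                  ▲
New York,36,Grace Taylor,2024-08-05                                     █
Tokyo,65,Carol Hall,2024-02-18                                          ░
Toronto,31,Eve Brown,2024-07-08                                         ░
Tokyo,52,Grace Lee,2024-11-03                                           ░
Mumbai,66,Carol Brown,2024-04-01                                        ░
Berlin,42,Alice Hall,2024-09-08                                         ░
New York,39,Hank Smith,2024-06-26                                       ░
Berlin,55,Hank Hall,2024-08-23                                          ░
Tokyo,23,Frank Brown,2024-10-08                                         ░
Toronto,40,Alice Jones,2024-03-06                                       ░
London,53,Carol Taylor,2024-11-24                                       ░
Sydney,47,Eve Wilson,2024-12-16                                         ░
Paris,79,Bob Brown,2024-08-06                                           ░
New York,75,Carol King,2024-10-28                                       ░
Toronto,40,Alice Davis,2024-12-01                                       ░
Sydney,22,Eve Lee,2024-08-07                                            ░
Tokyo,74,Alice Jones,2024-03-21                                         ░
New York,29,Eve Brown,2024-07-10                                        ░
Paris,52,Carol Jones,2024-09-27                                         ░
New York,20,Ivy Jones,2024-08-10                                        ░
Tokyo,32,Carol Brown,2024-09-25                                         ░
London,39,Dave Clark,2024-02-27                                         ░
Mumbai,65,Ivy King,2024-04-10                                           ░
Sydney,80,Jack Wilson,2024-10-25                                        ░
New York,34,Ivy Lee,2024-07-01                                          ░
Tokyo,36,Eve King,2024-05-05                                            ░
Tokyo,28,Dave Lee,2024-01-22                                            ░
                                                                        ░
                                                                        ░
                                                                        ░
                                                                        ░
                                                                        ░
                                                                        ░
                                                                        ▼


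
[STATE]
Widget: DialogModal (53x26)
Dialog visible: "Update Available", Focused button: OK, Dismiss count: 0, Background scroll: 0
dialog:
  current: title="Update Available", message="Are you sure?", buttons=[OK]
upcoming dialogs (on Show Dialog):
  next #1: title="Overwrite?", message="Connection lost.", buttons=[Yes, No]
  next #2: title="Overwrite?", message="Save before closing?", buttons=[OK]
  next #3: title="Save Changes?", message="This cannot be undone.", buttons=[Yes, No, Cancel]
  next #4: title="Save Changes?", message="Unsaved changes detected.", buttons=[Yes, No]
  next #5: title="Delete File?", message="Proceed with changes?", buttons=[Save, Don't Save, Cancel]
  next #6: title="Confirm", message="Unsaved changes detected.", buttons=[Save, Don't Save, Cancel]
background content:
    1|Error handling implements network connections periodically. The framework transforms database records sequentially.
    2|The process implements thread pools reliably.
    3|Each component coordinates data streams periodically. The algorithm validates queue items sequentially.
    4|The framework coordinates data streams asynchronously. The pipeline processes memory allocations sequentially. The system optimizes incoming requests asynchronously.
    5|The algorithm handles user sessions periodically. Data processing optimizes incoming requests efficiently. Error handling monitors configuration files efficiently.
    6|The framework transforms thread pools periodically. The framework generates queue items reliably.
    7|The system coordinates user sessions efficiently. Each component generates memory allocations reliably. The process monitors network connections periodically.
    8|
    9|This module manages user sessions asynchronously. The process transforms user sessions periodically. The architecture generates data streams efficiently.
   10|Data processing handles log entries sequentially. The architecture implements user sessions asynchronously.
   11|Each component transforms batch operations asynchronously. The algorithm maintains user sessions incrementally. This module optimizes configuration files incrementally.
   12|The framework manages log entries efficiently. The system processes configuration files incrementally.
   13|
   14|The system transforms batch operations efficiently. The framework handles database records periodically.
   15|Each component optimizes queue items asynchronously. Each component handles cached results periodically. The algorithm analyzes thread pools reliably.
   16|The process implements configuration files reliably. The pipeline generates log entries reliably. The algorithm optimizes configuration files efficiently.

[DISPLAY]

Error handling implements network connections periodi
The process implements thread pools reliably.        
Each component coordinates data streams periodically.
The framework coordinates data streams asynchronously
The algorithm handles user sessions periodically. Dat
The framework transforms thread pools periodically. T
The system coordinates user sessions efficiently. Eac
                                                     
This module manages user sessions asynchronously. The
Data processing handles log entries sequentially. The
Each component t┌──────────────────┐ations asynchrono
The framework ma│ Update Available │ficiently. The sy
                │  Are you sure?   │                 
The system trans│       [OK]       │ns efficiently. T
Each component o└──────────────────┘ asynchronously. 
The process implements configuration files reliably. 
                                                     
                                                     
                                                     
                                                     
                                                     
                                                     
                                                     
                                                     
                                                     
                                                     


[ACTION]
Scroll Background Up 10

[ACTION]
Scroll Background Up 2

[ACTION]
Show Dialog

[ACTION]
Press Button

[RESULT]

Error handling implements network connections periodi
The process implements thread pools reliably.        
Each component coordinates data streams periodically.
The framework coordinates data streams asynchronously
The algorithm handles user sessions periodically. Dat
The framework transforms thread pools periodically. T
The system coordinates user sessions efficiently. Eac
                                                     
This module manages user sessions asynchronously. The
Data processing handles log entries sequentially. The
Each component transforms batch operations asynchrono
The framework manages log entries efficiently. The sy
                                                     
The system transforms batch operations efficiently. T
Each component optimizes queue items asynchronously. 
The process implements configuration files reliably. 
                                                     
                                                     
                                                     
                                                     
                                                     
                                                     
                                                     
                                                     
                                                     
                                                     


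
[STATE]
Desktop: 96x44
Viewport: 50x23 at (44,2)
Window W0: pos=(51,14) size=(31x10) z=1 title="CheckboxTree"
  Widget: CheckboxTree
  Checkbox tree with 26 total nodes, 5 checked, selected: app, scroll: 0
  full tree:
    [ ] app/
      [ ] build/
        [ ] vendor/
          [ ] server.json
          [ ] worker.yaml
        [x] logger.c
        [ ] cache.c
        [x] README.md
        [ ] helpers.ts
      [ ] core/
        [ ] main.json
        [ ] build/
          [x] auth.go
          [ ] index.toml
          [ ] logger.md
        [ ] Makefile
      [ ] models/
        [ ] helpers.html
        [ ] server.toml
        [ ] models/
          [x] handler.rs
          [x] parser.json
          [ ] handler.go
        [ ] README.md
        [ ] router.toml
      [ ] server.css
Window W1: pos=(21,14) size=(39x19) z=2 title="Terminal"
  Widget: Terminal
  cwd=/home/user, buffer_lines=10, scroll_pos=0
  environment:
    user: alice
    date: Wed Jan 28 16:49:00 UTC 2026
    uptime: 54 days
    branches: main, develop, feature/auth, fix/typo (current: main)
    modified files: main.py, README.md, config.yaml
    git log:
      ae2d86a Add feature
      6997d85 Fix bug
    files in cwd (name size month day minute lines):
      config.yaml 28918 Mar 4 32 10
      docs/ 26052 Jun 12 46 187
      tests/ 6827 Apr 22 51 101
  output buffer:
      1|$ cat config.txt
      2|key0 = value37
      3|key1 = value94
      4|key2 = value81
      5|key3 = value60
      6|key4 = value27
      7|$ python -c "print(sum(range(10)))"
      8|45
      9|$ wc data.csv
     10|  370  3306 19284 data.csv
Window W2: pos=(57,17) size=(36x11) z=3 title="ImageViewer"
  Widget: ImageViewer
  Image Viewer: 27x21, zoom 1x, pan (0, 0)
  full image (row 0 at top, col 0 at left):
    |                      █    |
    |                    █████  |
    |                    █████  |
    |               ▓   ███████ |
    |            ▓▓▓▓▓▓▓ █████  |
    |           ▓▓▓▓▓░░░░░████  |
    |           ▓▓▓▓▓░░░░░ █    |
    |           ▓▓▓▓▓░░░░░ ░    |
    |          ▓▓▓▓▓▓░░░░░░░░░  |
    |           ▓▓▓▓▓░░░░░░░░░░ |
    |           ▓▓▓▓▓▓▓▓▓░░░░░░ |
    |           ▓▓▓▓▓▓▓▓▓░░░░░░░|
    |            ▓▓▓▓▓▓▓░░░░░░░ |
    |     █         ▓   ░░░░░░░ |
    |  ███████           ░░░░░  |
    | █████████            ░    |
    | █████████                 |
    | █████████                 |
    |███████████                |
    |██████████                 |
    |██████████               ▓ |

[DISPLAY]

                                                  
                                                  
                                                  
                                                  
                                                  
                                                  
                                                  
                                                  
                                                  
                                                  
                                                  
                                                  
━━━━━━━━━━━━━━━┓━━━━━━━━━━━━━━━━━━━━━┓            
               ┃xTree                ┃            
───────────────┨─────────────────────┨            
             ┏━━━━━━━━━━━━━━━━━━━━━━━━━━━━━━━━━━┓ 
             ┃ ImageViewer                      ┃ 
             ┠──────────────────────────────────┨ 
             ┃                      █           ┃ 
             ┃                    █████         ┃ 
             ┃                    █████         ┃ 
(range(10)))"┃               ▓   ███████        ┃ 
             ┃            ▓▓▓▓▓▓▓ █████         ┃ 


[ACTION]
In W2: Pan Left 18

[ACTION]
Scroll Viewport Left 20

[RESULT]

                                                  
                                                  
                                                  
                                                  
                                                  
                                                  
                                                  
                                                  
                                                  
                                                  
                                                  
                                                  
━━━━━━━━━━━━━━━━━━━━━━━━━━━━━━━━━━━┓━━━━━━━━━━━━━━
erminal                            ┃xTree         
───────────────────────────────────┨──────────────
cat config.txt                   ┏━━━━━━━━━━━━━━━━
y0 = value37                     ┃ ImageViewer    
y1 = value94                     ┠────────────────
y2 = value81                     ┃                
y3 = value60                     ┃                
y4 = value27                     ┃                
python -c "print(sum(range(10)))"┃               ▓
                                 ┃            ▓▓▓▓


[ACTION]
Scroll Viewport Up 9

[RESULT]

                                                  
                                                  
                                                  
                                                  
                                                  
                                                  
                                                  
                                                  
                                                  
                                                  
                                                  
                                                  
                                                  
                                                  
━━━━━━━━━━━━━━━━━━━━━━━━━━━━━━━━━━━┓━━━━━━━━━━━━━━
erminal                            ┃xTree         
───────────────────────────────────┨──────────────
cat config.txt                   ┏━━━━━━━━━━━━━━━━
y0 = value37                     ┃ ImageViewer    
y1 = value94                     ┠────────────────
y2 = value81                     ┃                
y3 = value60                     ┃                
y4 = value27                     ┃                


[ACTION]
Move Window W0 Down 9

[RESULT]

                                                  
                                                  
                                                  
                                                  
                                                  
                                                  
                                                  
                                                  
                                                  
                                                  
                                                  
                                                  
                                                  
                                                  
━━━━━━━━━━━━━━━━━━━━━━━━━━━━━━━━━━━┓              
erminal                            ┃              
───────────────────────────────────┨              
cat config.txt                   ┏━━━━━━━━━━━━━━━━
y0 = value37                     ┃ ImageViewer    
y1 = value94                     ┠────────────────
y2 = value81                     ┃                
y3 = value60                     ┃                
y4 = value27                     ┃                


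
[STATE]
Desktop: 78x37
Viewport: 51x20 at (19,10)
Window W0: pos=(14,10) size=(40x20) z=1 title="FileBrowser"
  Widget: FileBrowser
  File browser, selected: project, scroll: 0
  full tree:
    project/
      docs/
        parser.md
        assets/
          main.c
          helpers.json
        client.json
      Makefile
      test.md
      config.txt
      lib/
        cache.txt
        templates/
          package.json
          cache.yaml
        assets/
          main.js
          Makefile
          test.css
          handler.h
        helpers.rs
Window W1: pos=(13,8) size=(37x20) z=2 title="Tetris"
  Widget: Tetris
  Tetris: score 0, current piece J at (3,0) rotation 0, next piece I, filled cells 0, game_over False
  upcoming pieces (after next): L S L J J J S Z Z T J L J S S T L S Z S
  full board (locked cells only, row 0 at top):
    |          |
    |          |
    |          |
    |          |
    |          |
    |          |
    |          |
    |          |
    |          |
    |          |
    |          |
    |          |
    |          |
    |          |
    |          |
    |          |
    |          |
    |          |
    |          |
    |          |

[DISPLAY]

──────────────────────────────┨━━━┓                
     │Next:                   ┃   ┃                
     │████                    ┃───┨                
     │                        ┃   ┃                
     │                        ┃   ┃                
     │                        ┃   ┃                
     │                        ┃   ┃                
     │Score:                  ┃   ┃                
     │0                       ┃   ┃                
     │                        ┃   ┃                
     │                        ┃   ┃                
     │                        ┃   ┃                
     │                        ┃   ┃                
     │                        ┃   ┃                
     │                        ┃   ┃                
     │                        ┃   ┃                
     │                        ┃   ┃                
━━━━━━━━━━━━━━━━━━━━━━━━━━━━━━┛   ┃                
                                  ┃                
━━━━━━━━━━━━━━━━━━━━━━━━━━━━━━━━━━┛                


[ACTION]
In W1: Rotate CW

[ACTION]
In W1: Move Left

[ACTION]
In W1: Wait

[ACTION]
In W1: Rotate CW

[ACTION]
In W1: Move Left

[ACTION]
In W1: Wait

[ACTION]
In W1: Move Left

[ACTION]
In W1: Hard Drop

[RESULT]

──────────────────────────────┨━━━┓                
     │Next:                   ┃   ┃                
     │  ▒                     ┃───┨                
     │▒▒▒                     ┃   ┃                
     │                        ┃   ┃                
     │                        ┃   ┃                
     │                        ┃   ┃                
     │Score:                  ┃   ┃                
     │0                       ┃   ┃                
     │                        ┃   ┃                
     │                        ┃   ┃                
     │                        ┃   ┃                
     │                        ┃   ┃                
     │                        ┃   ┃                
     │                        ┃   ┃                
     │                        ┃   ┃                
     │                        ┃   ┃                
━━━━━━━━━━━━━━━━━━━━━━━━━━━━━━┛   ┃                
                                  ┃                
━━━━━━━━━━━━━━━━━━━━━━━━━━━━━━━━━━┛                
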